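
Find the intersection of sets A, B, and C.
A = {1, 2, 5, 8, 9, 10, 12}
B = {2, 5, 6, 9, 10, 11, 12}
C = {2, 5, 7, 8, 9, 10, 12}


Set A = {1, 2, 5, 8, 9, 10, 12}
Set B = {2, 5, 6, 9, 10, 11, 12}
Set C = {2, 5, 7, 8, 9, 10, 12}
First, A ∩ B = {2, 5, 9, 10, 12}
Then, (A ∩ B) ∩ C = {2, 5, 9, 10, 12}

{2, 5, 9, 10, 12}


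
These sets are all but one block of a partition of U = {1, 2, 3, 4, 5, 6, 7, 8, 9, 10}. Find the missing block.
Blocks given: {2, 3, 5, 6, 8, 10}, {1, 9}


U = {1, 2, 3, 4, 5, 6, 7, 8, 9, 10}
Shown blocks: {2, 3, 5, 6, 8, 10}, {1, 9}
A partition's blocks are pairwise disjoint and cover U, so the missing block = U \ (union of shown blocks).
Union of shown blocks: {1, 2, 3, 5, 6, 8, 9, 10}
Missing block = U \ (union) = {4, 7}

{4, 7}


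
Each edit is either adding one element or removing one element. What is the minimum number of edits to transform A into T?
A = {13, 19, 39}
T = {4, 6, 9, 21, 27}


Set A = {13, 19, 39}
Set T = {4, 6, 9, 21, 27}
Elements to remove from A (in A, not in T): {13, 19, 39} → 3 removals
Elements to add to A (in T, not in A): {4, 6, 9, 21, 27} → 5 additions
Total edits = 3 + 5 = 8

8


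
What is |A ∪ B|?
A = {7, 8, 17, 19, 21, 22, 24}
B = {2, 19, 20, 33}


Set A = {7, 8, 17, 19, 21, 22, 24}, |A| = 7
Set B = {2, 19, 20, 33}, |B| = 4
A ∩ B = {19}, |A ∩ B| = 1
|A ∪ B| = |A| + |B| - |A ∩ B| = 7 + 4 - 1 = 10

10


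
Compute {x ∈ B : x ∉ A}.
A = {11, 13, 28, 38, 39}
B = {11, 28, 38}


Set A = {11, 13, 28, 38, 39}
Set B = {11, 28, 38}
Check each element of B against A:
11 ∈ A, 28 ∈ A, 38 ∈ A
Elements of B not in A: {}

{}


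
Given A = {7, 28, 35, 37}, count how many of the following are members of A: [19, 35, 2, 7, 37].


Set A = {7, 28, 35, 37}
Candidates: [19, 35, 2, 7, 37]
Check each candidate:
19 ∉ A, 35 ∈ A, 2 ∉ A, 7 ∈ A, 37 ∈ A
Count of candidates in A: 3

3


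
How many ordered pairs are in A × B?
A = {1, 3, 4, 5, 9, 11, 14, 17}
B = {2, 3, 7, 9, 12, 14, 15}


Set A = {1, 3, 4, 5, 9, 11, 14, 17} has 8 elements.
Set B = {2, 3, 7, 9, 12, 14, 15} has 7 elements.
|A × B| = |A| × |B| = 8 × 7 = 56

56


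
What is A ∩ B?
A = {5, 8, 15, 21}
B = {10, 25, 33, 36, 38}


Set A = {5, 8, 15, 21}
Set B = {10, 25, 33, 36, 38}
A ∩ B includes only elements in both sets.
Check each element of A against B:
5 ✗, 8 ✗, 15 ✗, 21 ✗
A ∩ B = {}

{}


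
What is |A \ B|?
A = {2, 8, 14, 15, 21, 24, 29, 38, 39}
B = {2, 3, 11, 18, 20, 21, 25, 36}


Set A = {2, 8, 14, 15, 21, 24, 29, 38, 39}
Set B = {2, 3, 11, 18, 20, 21, 25, 36}
A \ B = {8, 14, 15, 24, 29, 38, 39}
|A \ B| = 7

7


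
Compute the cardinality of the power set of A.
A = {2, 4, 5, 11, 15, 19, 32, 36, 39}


Set A = {2, 4, 5, 11, 15, 19, 32, 36, 39}
|A| = 9
The power set P(A) contains all subsets of A.
|P(A)| = 2^|A| = 2^9 = 512

512


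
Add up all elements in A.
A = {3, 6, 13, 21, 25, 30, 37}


Set A = {3, 6, 13, 21, 25, 30, 37}
Sum = 3 + 6 + 13 + 21 + 25 + 30 + 37 = 135

135


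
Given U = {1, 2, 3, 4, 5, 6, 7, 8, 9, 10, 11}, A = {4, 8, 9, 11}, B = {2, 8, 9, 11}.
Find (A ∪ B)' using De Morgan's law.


U = {1, 2, 3, 4, 5, 6, 7, 8, 9, 10, 11}
A = {4, 8, 9, 11}, B = {2, 8, 9, 11}
A ∪ B = {2, 4, 8, 9, 11}
(A ∪ B)' = U \ (A ∪ B) = {1, 3, 5, 6, 7, 10}
Verification via A' ∩ B': A' = {1, 2, 3, 5, 6, 7, 10}, B' = {1, 3, 4, 5, 6, 7, 10}
A' ∩ B' = {1, 3, 5, 6, 7, 10} ✓

{1, 3, 5, 6, 7, 10}


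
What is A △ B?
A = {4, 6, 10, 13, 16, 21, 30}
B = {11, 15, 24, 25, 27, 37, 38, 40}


Set A = {4, 6, 10, 13, 16, 21, 30}
Set B = {11, 15, 24, 25, 27, 37, 38, 40}
A △ B = (A \ B) ∪ (B \ A)
Elements in A but not B: {4, 6, 10, 13, 16, 21, 30}
Elements in B but not A: {11, 15, 24, 25, 27, 37, 38, 40}
A △ B = {4, 6, 10, 11, 13, 15, 16, 21, 24, 25, 27, 30, 37, 38, 40}

{4, 6, 10, 11, 13, 15, 16, 21, 24, 25, 27, 30, 37, 38, 40}


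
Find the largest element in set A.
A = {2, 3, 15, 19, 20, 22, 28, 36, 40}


Set A = {2, 3, 15, 19, 20, 22, 28, 36, 40}
Elements in ascending order: 2, 3, 15, 19, 20, 22, 28, 36, 40
The largest element is 40.

40


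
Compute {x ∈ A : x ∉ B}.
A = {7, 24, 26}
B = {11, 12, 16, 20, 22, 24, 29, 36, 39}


Set A = {7, 24, 26}
Set B = {11, 12, 16, 20, 22, 24, 29, 36, 39}
Check each element of A against B:
7 ∉ B (include), 24 ∈ B, 26 ∉ B (include)
Elements of A not in B: {7, 26}

{7, 26}


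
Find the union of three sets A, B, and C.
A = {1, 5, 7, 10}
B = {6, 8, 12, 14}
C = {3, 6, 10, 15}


Set A = {1, 5, 7, 10}
Set B = {6, 8, 12, 14}
Set C = {3, 6, 10, 15}
First, A ∪ B = {1, 5, 6, 7, 8, 10, 12, 14}
Then, (A ∪ B) ∪ C = {1, 3, 5, 6, 7, 8, 10, 12, 14, 15}

{1, 3, 5, 6, 7, 8, 10, 12, 14, 15}


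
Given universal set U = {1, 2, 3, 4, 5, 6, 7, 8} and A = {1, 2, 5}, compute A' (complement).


Universal set U = {1, 2, 3, 4, 5, 6, 7, 8}
Set A = {1, 2, 5}
A' = U \ A = elements in U but not in A
Checking each element of U:
1 (in A, exclude), 2 (in A, exclude), 3 (not in A, include), 4 (not in A, include), 5 (in A, exclude), 6 (not in A, include), 7 (not in A, include), 8 (not in A, include)
A' = {3, 4, 6, 7, 8}

{3, 4, 6, 7, 8}


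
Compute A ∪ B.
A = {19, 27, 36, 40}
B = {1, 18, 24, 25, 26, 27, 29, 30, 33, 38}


Set A = {19, 27, 36, 40}
Set B = {1, 18, 24, 25, 26, 27, 29, 30, 33, 38}
A ∪ B includes all elements in either set.
Elements from A: {19, 27, 36, 40}
Elements from B not already included: {1, 18, 24, 25, 26, 29, 30, 33, 38}
A ∪ B = {1, 18, 19, 24, 25, 26, 27, 29, 30, 33, 36, 38, 40}

{1, 18, 19, 24, 25, 26, 27, 29, 30, 33, 36, 38, 40}


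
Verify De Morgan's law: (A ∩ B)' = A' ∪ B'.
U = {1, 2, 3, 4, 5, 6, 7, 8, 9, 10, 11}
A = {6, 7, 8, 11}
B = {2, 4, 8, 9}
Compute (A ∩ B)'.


U = {1, 2, 3, 4, 5, 6, 7, 8, 9, 10, 11}
A = {6, 7, 8, 11}, B = {2, 4, 8, 9}
A ∩ B = {8}
(A ∩ B)' = U \ (A ∩ B) = {1, 2, 3, 4, 5, 6, 7, 9, 10, 11}
Verification via A' ∪ B': A' = {1, 2, 3, 4, 5, 9, 10}, B' = {1, 3, 5, 6, 7, 10, 11}
A' ∪ B' = {1, 2, 3, 4, 5, 6, 7, 9, 10, 11} ✓

{1, 2, 3, 4, 5, 6, 7, 9, 10, 11}


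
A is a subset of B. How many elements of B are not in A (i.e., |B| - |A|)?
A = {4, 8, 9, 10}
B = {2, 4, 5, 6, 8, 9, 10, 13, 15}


Set A = {4, 8, 9, 10}, |A| = 4
Set B = {2, 4, 5, 6, 8, 9, 10, 13, 15}, |B| = 9
Since A ⊆ B: B \ A = {2, 5, 6, 13, 15}
|B| - |A| = 9 - 4 = 5

5


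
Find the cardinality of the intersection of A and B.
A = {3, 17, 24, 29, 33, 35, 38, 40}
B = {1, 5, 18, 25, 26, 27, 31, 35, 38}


Set A = {3, 17, 24, 29, 33, 35, 38, 40}
Set B = {1, 5, 18, 25, 26, 27, 31, 35, 38}
A ∩ B = {35, 38}
|A ∩ B| = 2

2


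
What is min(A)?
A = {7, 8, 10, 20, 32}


Set A = {7, 8, 10, 20, 32}
Elements in ascending order: 7, 8, 10, 20, 32
The smallest element is 7.

7


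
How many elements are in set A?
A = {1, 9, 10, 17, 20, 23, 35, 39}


Set A = {1, 9, 10, 17, 20, 23, 35, 39}
Listing elements: 1, 9, 10, 17, 20, 23, 35, 39
Counting: 8 elements
|A| = 8

8


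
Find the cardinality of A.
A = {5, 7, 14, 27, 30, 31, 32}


Set A = {5, 7, 14, 27, 30, 31, 32}
Listing elements: 5, 7, 14, 27, 30, 31, 32
Counting: 7 elements
|A| = 7

7


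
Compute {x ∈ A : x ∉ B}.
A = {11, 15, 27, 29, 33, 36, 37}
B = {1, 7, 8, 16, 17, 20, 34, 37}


Set A = {11, 15, 27, 29, 33, 36, 37}
Set B = {1, 7, 8, 16, 17, 20, 34, 37}
Check each element of A against B:
11 ∉ B (include), 15 ∉ B (include), 27 ∉ B (include), 29 ∉ B (include), 33 ∉ B (include), 36 ∉ B (include), 37 ∈ B
Elements of A not in B: {11, 15, 27, 29, 33, 36}

{11, 15, 27, 29, 33, 36}


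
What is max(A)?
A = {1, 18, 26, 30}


Set A = {1, 18, 26, 30}
Elements in ascending order: 1, 18, 26, 30
The largest element is 30.

30


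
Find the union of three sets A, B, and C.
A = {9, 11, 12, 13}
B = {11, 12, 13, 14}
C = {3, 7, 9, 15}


Set A = {9, 11, 12, 13}
Set B = {11, 12, 13, 14}
Set C = {3, 7, 9, 15}
First, A ∪ B = {9, 11, 12, 13, 14}
Then, (A ∪ B) ∪ C = {3, 7, 9, 11, 12, 13, 14, 15}

{3, 7, 9, 11, 12, 13, 14, 15}


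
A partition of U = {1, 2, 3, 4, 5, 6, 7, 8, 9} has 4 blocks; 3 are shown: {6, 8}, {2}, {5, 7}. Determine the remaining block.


U = {1, 2, 3, 4, 5, 6, 7, 8, 9}
Shown blocks: {6, 8}, {2}, {5, 7}
A partition's blocks are pairwise disjoint and cover U, so the missing block = U \ (union of shown blocks).
Union of shown blocks: {2, 5, 6, 7, 8}
Missing block = U \ (union) = {1, 3, 4, 9}

{1, 3, 4, 9}


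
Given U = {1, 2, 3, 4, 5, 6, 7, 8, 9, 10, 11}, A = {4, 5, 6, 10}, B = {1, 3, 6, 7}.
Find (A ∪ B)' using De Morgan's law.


U = {1, 2, 3, 4, 5, 6, 7, 8, 9, 10, 11}
A = {4, 5, 6, 10}, B = {1, 3, 6, 7}
A ∪ B = {1, 3, 4, 5, 6, 7, 10}
(A ∪ B)' = U \ (A ∪ B) = {2, 8, 9, 11}
Verification via A' ∩ B': A' = {1, 2, 3, 7, 8, 9, 11}, B' = {2, 4, 5, 8, 9, 10, 11}
A' ∩ B' = {2, 8, 9, 11} ✓

{2, 8, 9, 11}


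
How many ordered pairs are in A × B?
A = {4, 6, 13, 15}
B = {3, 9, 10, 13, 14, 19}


Set A = {4, 6, 13, 15} has 4 elements.
Set B = {3, 9, 10, 13, 14, 19} has 6 elements.
|A × B| = |A| × |B| = 4 × 6 = 24

24


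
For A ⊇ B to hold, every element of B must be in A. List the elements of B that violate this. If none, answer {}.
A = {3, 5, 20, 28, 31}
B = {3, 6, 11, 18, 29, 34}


Set A = {3, 5, 20, 28, 31}
Set B = {3, 6, 11, 18, 29, 34}
Check each element of B against A:
3 ∈ A, 6 ∉ A (include), 11 ∉ A (include), 18 ∉ A (include), 29 ∉ A (include), 34 ∉ A (include)
Elements of B not in A: {6, 11, 18, 29, 34}

{6, 11, 18, 29, 34}


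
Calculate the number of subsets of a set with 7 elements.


The set has 7 elements.
The power set contains all possible subsets.
|P(A)| = 2^|A| = 2^7 = 128

128


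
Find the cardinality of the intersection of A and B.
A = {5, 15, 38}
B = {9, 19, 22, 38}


Set A = {5, 15, 38}
Set B = {9, 19, 22, 38}
A ∩ B = {38}
|A ∩ B| = 1

1


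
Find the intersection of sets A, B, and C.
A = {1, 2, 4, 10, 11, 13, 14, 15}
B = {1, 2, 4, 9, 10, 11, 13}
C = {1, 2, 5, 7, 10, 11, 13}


Set A = {1, 2, 4, 10, 11, 13, 14, 15}
Set B = {1, 2, 4, 9, 10, 11, 13}
Set C = {1, 2, 5, 7, 10, 11, 13}
First, A ∩ B = {1, 2, 4, 10, 11, 13}
Then, (A ∩ B) ∩ C = {1, 2, 10, 11, 13}

{1, 2, 10, 11, 13}


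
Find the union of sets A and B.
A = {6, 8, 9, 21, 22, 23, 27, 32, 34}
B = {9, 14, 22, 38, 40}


Set A = {6, 8, 9, 21, 22, 23, 27, 32, 34}
Set B = {9, 14, 22, 38, 40}
A ∪ B includes all elements in either set.
Elements from A: {6, 8, 9, 21, 22, 23, 27, 32, 34}
Elements from B not already included: {14, 38, 40}
A ∪ B = {6, 8, 9, 14, 21, 22, 23, 27, 32, 34, 38, 40}

{6, 8, 9, 14, 21, 22, 23, 27, 32, 34, 38, 40}


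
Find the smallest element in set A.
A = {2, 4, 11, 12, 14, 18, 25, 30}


Set A = {2, 4, 11, 12, 14, 18, 25, 30}
Elements in ascending order: 2, 4, 11, 12, 14, 18, 25, 30
The smallest element is 2.

2


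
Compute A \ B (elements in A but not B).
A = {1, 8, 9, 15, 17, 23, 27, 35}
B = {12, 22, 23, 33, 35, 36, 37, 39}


Set A = {1, 8, 9, 15, 17, 23, 27, 35}
Set B = {12, 22, 23, 33, 35, 36, 37, 39}
A \ B includes elements in A that are not in B.
Check each element of A:
1 (not in B, keep), 8 (not in B, keep), 9 (not in B, keep), 15 (not in B, keep), 17 (not in B, keep), 23 (in B, remove), 27 (not in B, keep), 35 (in B, remove)
A \ B = {1, 8, 9, 15, 17, 27}

{1, 8, 9, 15, 17, 27}


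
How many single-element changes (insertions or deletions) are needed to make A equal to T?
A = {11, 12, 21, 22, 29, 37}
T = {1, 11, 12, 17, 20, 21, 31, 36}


Set A = {11, 12, 21, 22, 29, 37}
Set T = {1, 11, 12, 17, 20, 21, 31, 36}
Elements to remove from A (in A, not in T): {22, 29, 37} → 3 removals
Elements to add to A (in T, not in A): {1, 17, 20, 31, 36} → 5 additions
Total edits = 3 + 5 = 8

8


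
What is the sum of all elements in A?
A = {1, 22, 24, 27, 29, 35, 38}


Set A = {1, 22, 24, 27, 29, 35, 38}
Sum = 1 + 22 + 24 + 27 + 29 + 35 + 38 = 176

176


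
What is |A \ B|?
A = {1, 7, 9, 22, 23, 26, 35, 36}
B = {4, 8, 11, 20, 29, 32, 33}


Set A = {1, 7, 9, 22, 23, 26, 35, 36}
Set B = {4, 8, 11, 20, 29, 32, 33}
A \ B = {1, 7, 9, 22, 23, 26, 35, 36}
|A \ B| = 8

8


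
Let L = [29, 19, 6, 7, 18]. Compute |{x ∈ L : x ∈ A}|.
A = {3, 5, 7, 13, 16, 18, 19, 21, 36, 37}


Set A = {3, 5, 7, 13, 16, 18, 19, 21, 36, 37}
Candidates: [29, 19, 6, 7, 18]
Check each candidate:
29 ∉ A, 19 ∈ A, 6 ∉ A, 7 ∈ A, 18 ∈ A
Count of candidates in A: 3

3


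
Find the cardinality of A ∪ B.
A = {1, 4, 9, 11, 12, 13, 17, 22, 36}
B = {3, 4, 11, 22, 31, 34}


Set A = {1, 4, 9, 11, 12, 13, 17, 22, 36}, |A| = 9
Set B = {3, 4, 11, 22, 31, 34}, |B| = 6
A ∩ B = {4, 11, 22}, |A ∩ B| = 3
|A ∪ B| = |A| + |B| - |A ∩ B| = 9 + 6 - 3 = 12

12


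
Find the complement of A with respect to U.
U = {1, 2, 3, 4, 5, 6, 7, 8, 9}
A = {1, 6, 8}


Universal set U = {1, 2, 3, 4, 5, 6, 7, 8, 9}
Set A = {1, 6, 8}
A' = U \ A = elements in U but not in A
Checking each element of U:
1 (in A, exclude), 2 (not in A, include), 3 (not in A, include), 4 (not in A, include), 5 (not in A, include), 6 (in A, exclude), 7 (not in A, include), 8 (in A, exclude), 9 (not in A, include)
A' = {2, 3, 4, 5, 7, 9}

{2, 3, 4, 5, 7, 9}


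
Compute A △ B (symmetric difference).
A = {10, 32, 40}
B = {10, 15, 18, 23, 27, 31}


Set A = {10, 32, 40}
Set B = {10, 15, 18, 23, 27, 31}
A △ B = (A \ B) ∪ (B \ A)
Elements in A but not B: {32, 40}
Elements in B but not A: {15, 18, 23, 27, 31}
A △ B = {15, 18, 23, 27, 31, 32, 40}

{15, 18, 23, 27, 31, 32, 40}


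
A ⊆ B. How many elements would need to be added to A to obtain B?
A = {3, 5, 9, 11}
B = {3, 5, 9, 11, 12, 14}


Set A = {3, 5, 9, 11}, |A| = 4
Set B = {3, 5, 9, 11, 12, 14}, |B| = 6
Since A ⊆ B: B \ A = {12, 14}
|B| - |A| = 6 - 4 = 2

2


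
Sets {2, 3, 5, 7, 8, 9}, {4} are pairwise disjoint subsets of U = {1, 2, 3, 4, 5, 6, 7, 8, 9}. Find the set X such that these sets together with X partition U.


U = {1, 2, 3, 4, 5, 6, 7, 8, 9}
Shown blocks: {2, 3, 5, 7, 8, 9}, {4}
A partition's blocks are pairwise disjoint and cover U, so the missing block = U \ (union of shown blocks).
Union of shown blocks: {2, 3, 4, 5, 7, 8, 9}
Missing block = U \ (union) = {1, 6}

{1, 6}


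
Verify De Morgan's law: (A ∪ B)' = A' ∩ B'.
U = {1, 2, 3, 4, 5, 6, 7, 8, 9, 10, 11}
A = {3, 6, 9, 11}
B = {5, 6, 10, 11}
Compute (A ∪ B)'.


U = {1, 2, 3, 4, 5, 6, 7, 8, 9, 10, 11}
A = {3, 6, 9, 11}, B = {5, 6, 10, 11}
A ∪ B = {3, 5, 6, 9, 10, 11}
(A ∪ B)' = U \ (A ∪ B) = {1, 2, 4, 7, 8}
Verification via A' ∩ B': A' = {1, 2, 4, 5, 7, 8, 10}, B' = {1, 2, 3, 4, 7, 8, 9}
A' ∩ B' = {1, 2, 4, 7, 8} ✓

{1, 2, 4, 7, 8}


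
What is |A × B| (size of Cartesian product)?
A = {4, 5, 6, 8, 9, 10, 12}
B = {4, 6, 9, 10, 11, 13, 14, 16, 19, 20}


Set A = {4, 5, 6, 8, 9, 10, 12} has 7 elements.
Set B = {4, 6, 9, 10, 11, 13, 14, 16, 19, 20} has 10 elements.
|A × B| = |A| × |B| = 7 × 10 = 70

70


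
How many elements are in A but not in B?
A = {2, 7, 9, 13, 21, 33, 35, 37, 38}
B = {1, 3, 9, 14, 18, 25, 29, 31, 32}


Set A = {2, 7, 9, 13, 21, 33, 35, 37, 38}
Set B = {1, 3, 9, 14, 18, 25, 29, 31, 32}
A \ B = {2, 7, 13, 21, 33, 35, 37, 38}
|A \ B| = 8

8


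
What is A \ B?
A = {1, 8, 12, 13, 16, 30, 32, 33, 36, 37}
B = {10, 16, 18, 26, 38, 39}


Set A = {1, 8, 12, 13, 16, 30, 32, 33, 36, 37}
Set B = {10, 16, 18, 26, 38, 39}
A \ B includes elements in A that are not in B.
Check each element of A:
1 (not in B, keep), 8 (not in B, keep), 12 (not in B, keep), 13 (not in B, keep), 16 (in B, remove), 30 (not in B, keep), 32 (not in B, keep), 33 (not in B, keep), 36 (not in B, keep), 37 (not in B, keep)
A \ B = {1, 8, 12, 13, 30, 32, 33, 36, 37}

{1, 8, 12, 13, 30, 32, 33, 36, 37}


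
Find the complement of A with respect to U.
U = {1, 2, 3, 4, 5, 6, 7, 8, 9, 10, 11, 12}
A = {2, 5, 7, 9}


Universal set U = {1, 2, 3, 4, 5, 6, 7, 8, 9, 10, 11, 12}
Set A = {2, 5, 7, 9}
A' = U \ A = elements in U but not in A
Checking each element of U:
1 (not in A, include), 2 (in A, exclude), 3 (not in A, include), 4 (not in A, include), 5 (in A, exclude), 6 (not in A, include), 7 (in A, exclude), 8 (not in A, include), 9 (in A, exclude), 10 (not in A, include), 11 (not in A, include), 12 (not in A, include)
A' = {1, 3, 4, 6, 8, 10, 11, 12}

{1, 3, 4, 6, 8, 10, 11, 12}


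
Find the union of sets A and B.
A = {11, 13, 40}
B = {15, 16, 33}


Set A = {11, 13, 40}
Set B = {15, 16, 33}
A ∪ B includes all elements in either set.
Elements from A: {11, 13, 40}
Elements from B not already included: {15, 16, 33}
A ∪ B = {11, 13, 15, 16, 33, 40}

{11, 13, 15, 16, 33, 40}


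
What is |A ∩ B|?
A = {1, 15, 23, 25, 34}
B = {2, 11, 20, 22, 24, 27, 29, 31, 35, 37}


Set A = {1, 15, 23, 25, 34}
Set B = {2, 11, 20, 22, 24, 27, 29, 31, 35, 37}
A ∩ B = {}
|A ∩ B| = 0

0


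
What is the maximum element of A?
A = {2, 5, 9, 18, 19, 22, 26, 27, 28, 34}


Set A = {2, 5, 9, 18, 19, 22, 26, 27, 28, 34}
Elements in ascending order: 2, 5, 9, 18, 19, 22, 26, 27, 28, 34
The largest element is 34.

34


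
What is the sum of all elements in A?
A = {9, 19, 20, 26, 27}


Set A = {9, 19, 20, 26, 27}
Sum = 9 + 19 + 20 + 26 + 27 = 101

101


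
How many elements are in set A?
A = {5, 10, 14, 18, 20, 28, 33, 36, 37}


Set A = {5, 10, 14, 18, 20, 28, 33, 36, 37}
Listing elements: 5, 10, 14, 18, 20, 28, 33, 36, 37
Counting: 9 elements
|A| = 9

9


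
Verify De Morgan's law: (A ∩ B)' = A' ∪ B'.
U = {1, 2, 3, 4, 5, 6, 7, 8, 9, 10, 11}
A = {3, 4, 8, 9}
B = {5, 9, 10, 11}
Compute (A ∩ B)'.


U = {1, 2, 3, 4, 5, 6, 7, 8, 9, 10, 11}
A = {3, 4, 8, 9}, B = {5, 9, 10, 11}
A ∩ B = {9}
(A ∩ B)' = U \ (A ∩ B) = {1, 2, 3, 4, 5, 6, 7, 8, 10, 11}
Verification via A' ∪ B': A' = {1, 2, 5, 6, 7, 10, 11}, B' = {1, 2, 3, 4, 6, 7, 8}
A' ∪ B' = {1, 2, 3, 4, 5, 6, 7, 8, 10, 11} ✓

{1, 2, 3, 4, 5, 6, 7, 8, 10, 11}


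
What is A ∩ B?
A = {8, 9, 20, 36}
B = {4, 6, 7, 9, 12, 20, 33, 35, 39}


Set A = {8, 9, 20, 36}
Set B = {4, 6, 7, 9, 12, 20, 33, 35, 39}
A ∩ B includes only elements in both sets.
Check each element of A against B:
8 ✗, 9 ✓, 20 ✓, 36 ✗
A ∩ B = {9, 20}

{9, 20}


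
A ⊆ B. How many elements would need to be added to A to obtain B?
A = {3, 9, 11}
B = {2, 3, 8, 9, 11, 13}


Set A = {3, 9, 11}, |A| = 3
Set B = {2, 3, 8, 9, 11, 13}, |B| = 6
Since A ⊆ B: B \ A = {2, 8, 13}
|B| - |A| = 6 - 3 = 3

3


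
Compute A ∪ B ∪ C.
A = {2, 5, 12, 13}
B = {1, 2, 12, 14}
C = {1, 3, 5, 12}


Set A = {2, 5, 12, 13}
Set B = {1, 2, 12, 14}
Set C = {1, 3, 5, 12}
First, A ∪ B = {1, 2, 5, 12, 13, 14}
Then, (A ∪ B) ∪ C = {1, 2, 3, 5, 12, 13, 14}

{1, 2, 3, 5, 12, 13, 14}


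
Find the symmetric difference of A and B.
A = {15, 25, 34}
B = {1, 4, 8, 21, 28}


Set A = {15, 25, 34}
Set B = {1, 4, 8, 21, 28}
A △ B = (A \ B) ∪ (B \ A)
Elements in A but not B: {15, 25, 34}
Elements in B but not A: {1, 4, 8, 21, 28}
A △ B = {1, 4, 8, 15, 21, 25, 28, 34}

{1, 4, 8, 15, 21, 25, 28, 34}


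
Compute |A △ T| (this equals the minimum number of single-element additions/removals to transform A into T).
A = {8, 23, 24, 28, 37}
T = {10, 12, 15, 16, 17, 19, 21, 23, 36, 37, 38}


Set A = {8, 23, 24, 28, 37}
Set T = {10, 12, 15, 16, 17, 19, 21, 23, 36, 37, 38}
Elements to remove from A (in A, not in T): {8, 24, 28} → 3 removals
Elements to add to A (in T, not in A): {10, 12, 15, 16, 17, 19, 21, 36, 38} → 9 additions
Total edits = 3 + 9 = 12

12


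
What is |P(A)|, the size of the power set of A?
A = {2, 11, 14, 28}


Set A = {2, 11, 14, 28}
|A| = 4
The power set P(A) contains all subsets of A.
|P(A)| = 2^|A| = 2^4 = 16

16


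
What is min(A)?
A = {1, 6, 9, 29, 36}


Set A = {1, 6, 9, 29, 36}
Elements in ascending order: 1, 6, 9, 29, 36
The smallest element is 1.

1


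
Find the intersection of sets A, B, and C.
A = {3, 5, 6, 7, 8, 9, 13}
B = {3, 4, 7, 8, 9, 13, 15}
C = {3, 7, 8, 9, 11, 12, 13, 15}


Set A = {3, 5, 6, 7, 8, 9, 13}
Set B = {3, 4, 7, 8, 9, 13, 15}
Set C = {3, 7, 8, 9, 11, 12, 13, 15}
First, A ∩ B = {3, 7, 8, 9, 13}
Then, (A ∩ B) ∩ C = {3, 7, 8, 9, 13}

{3, 7, 8, 9, 13}


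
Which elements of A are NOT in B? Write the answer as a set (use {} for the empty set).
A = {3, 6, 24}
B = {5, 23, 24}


Set A = {3, 6, 24}
Set B = {5, 23, 24}
Check each element of A against B:
3 ∉ B (include), 6 ∉ B (include), 24 ∈ B
Elements of A not in B: {3, 6}

{3, 6}


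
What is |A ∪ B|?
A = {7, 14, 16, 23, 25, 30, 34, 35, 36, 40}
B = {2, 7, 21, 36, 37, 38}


Set A = {7, 14, 16, 23, 25, 30, 34, 35, 36, 40}, |A| = 10
Set B = {2, 7, 21, 36, 37, 38}, |B| = 6
A ∩ B = {7, 36}, |A ∩ B| = 2
|A ∪ B| = |A| + |B| - |A ∩ B| = 10 + 6 - 2 = 14

14


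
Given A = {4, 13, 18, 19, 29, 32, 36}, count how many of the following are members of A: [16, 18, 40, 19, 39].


Set A = {4, 13, 18, 19, 29, 32, 36}
Candidates: [16, 18, 40, 19, 39]
Check each candidate:
16 ∉ A, 18 ∈ A, 40 ∉ A, 19 ∈ A, 39 ∉ A
Count of candidates in A: 2

2


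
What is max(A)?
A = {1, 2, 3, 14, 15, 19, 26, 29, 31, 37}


Set A = {1, 2, 3, 14, 15, 19, 26, 29, 31, 37}
Elements in ascending order: 1, 2, 3, 14, 15, 19, 26, 29, 31, 37
The largest element is 37.

37


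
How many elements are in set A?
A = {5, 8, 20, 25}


Set A = {5, 8, 20, 25}
Listing elements: 5, 8, 20, 25
Counting: 4 elements
|A| = 4

4


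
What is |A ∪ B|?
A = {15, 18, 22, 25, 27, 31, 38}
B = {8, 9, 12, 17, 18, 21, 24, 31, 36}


Set A = {15, 18, 22, 25, 27, 31, 38}, |A| = 7
Set B = {8, 9, 12, 17, 18, 21, 24, 31, 36}, |B| = 9
A ∩ B = {18, 31}, |A ∩ B| = 2
|A ∪ B| = |A| + |B| - |A ∩ B| = 7 + 9 - 2 = 14

14


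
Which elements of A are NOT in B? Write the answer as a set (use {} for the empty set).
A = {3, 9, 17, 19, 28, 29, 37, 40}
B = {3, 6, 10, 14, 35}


Set A = {3, 9, 17, 19, 28, 29, 37, 40}
Set B = {3, 6, 10, 14, 35}
Check each element of A against B:
3 ∈ B, 9 ∉ B (include), 17 ∉ B (include), 19 ∉ B (include), 28 ∉ B (include), 29 ∉ B (include), 37 ∉ B (include), 40 ∉ B (include)
Elements of A not in B: {9, 17, 19, 28, 29, 37, 40}

{9, 17, 19, 28, 29, 37, 40}


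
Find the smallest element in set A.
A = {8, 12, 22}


Set A = {8, 12, 22}
Elements in ascending order: 8, 12, 22
The smallest element is 8.

8


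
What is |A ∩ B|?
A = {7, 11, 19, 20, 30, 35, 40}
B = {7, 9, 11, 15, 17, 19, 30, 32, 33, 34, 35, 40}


Set A = {7, 11, 19, 20, 30, 35, 40}
Set B = {7, 9, 11, 15, 17, 19, 30, 32, 33, 34, 35, 40}
A ∩ B = {7, 11, 19, 30, 35, 40}
|A ∩ B| = 6

6


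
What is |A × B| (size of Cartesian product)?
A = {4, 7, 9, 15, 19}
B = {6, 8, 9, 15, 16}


Set A = {4, 7, 9, 15, 19} has 5 elements.
Set B = {6, 8, 9, 15, 16} has 5 elements.
|A × B| = |A| × |B| = 5 × 5 = 25

25


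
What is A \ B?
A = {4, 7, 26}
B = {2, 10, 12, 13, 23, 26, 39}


Set A = {4, 7, 26}
Set B = {2, 10, 12, 13, 23, 26, 39}
A \ B includes elements in A that are not in B.
Check each element of A:
4 (not in B, keep), 7 (not in B, keep), 26 (in B, remove)
A \ B = {4, 7}

{4, 7}


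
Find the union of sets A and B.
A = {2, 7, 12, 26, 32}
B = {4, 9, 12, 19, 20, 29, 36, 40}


Set A = {2, 7, 12, 26, 32}
Set B = {4, 9, 12, 19, 20, 29, 36, 40}
A ∪ B includes all elements in either set.
Elements from A: {2, 7, 12, 26, 32}
Elements from B not already included: {4, 9, 19, 20, 29, 36, 40}
A ∪ B = {2, 4, 7, 9, 12, 19, 20, 26, 29, 32, 36, 40}

{2, 4, 7, 9, 12, 19, 20, 26, 29, 32, 36, 40}


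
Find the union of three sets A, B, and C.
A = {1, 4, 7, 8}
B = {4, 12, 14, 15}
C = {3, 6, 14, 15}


Set A = {1, 4, 7, 8}
Set B = {4, 12, 14, 15}
Set C = {3, 6, 14, 15}
First, A ∪ B = {1, 4, 7, 8, 12, 14, 15}
Then, (A ∪ B) ∪ C = {1, 3, 4, 6, 7, 8, 12, 14, 15}

{1, 3, 4, 6, 7, 8, 12, 14, 15}


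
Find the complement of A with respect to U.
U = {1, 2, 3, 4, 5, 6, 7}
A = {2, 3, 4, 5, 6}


Universal set U = {1, 2, 3, 4, 5, 6, 7}
Set A = {2, 3, 4, 5, 6}
A' = U \ A = elements in U but not in A
Checking each element of U:
1 (not in A, include), 2 (in A, exclude), 3 (in A, exclude), 4 (in A, exclude), 5 (in A, exclude), 6 (in A, exclude), 7 (not in A, include)
A' = {1, 7}

{1, 7}


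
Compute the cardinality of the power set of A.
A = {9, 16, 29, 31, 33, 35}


Set A = {9, 16, 29, 31, 33, 35}
|A| = 6
The power set P(A) contains all subsets of A.
|P(A)| = 2^|A| = 2^6 = 64

64


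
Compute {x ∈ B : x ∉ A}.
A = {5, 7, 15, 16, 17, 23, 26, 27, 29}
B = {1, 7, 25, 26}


Set A = {5, 7, 15, 16, 17, 23, 26, 27, 29}
Set B = {1, 7, 25, 26}
Check each element of B against A:
1 ∉ A (include), 7 ∈ A, 25 ∉ A (include), 26 ∈ A
Elements of B not in A: {1, 25}

{1, 25}


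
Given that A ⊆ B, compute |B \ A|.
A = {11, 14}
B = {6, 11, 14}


Set A = {11, 14}, |A| = 2
Set B = {6, 11, 14}, |B| = 3
Since A ⊆ B: B \ A = {6}
|B| - |A| = 3 - 2 = 1

1


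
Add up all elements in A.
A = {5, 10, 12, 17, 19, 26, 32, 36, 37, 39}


Set A = {5, 10, 12, 17, 19, 26, 32, 36, 37, 39}
Sum = 5 + 10 + 12 + 17 + 19 + 26 + 32 + 36 + 37 + 39 = 233

233


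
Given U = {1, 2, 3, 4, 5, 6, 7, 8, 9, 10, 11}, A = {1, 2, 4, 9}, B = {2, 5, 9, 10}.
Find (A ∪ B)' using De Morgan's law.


U = {1, 2, 3, 4, 5, 6, 7, 8, 9, 10, 11}
A = {1, 2, 4, 9}, B = {2, 5, 9, 10}
A ∪ B = {1, 2, 4, 5, 9, 10}
(A ∪ B)' = U \ (A ∪ B) = {3, 6, 7, 8, 11}
Verification via A' ∩ B': A' = {3, 5, 6, 7, 8, 10, 11}, B' = {1, 3, 4, 6, 7, 8, 11}
A' ∩ B' = {3, 6, 7, 8, 11} ✓

{3, 6, 7, 8, 11}


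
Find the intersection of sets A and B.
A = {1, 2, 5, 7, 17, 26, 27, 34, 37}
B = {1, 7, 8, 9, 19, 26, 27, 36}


Set A = {1, 2, 5, 7, 17, 26, 27, 34, 37}
Set B = {1, 7, 8, 9, 19, 26, 27, 36}
A ∩ B includes only elements in both sets.
Check each element of A against B:
1 ✓, 2 ✗, 5 ✗, 7 ✓, 17 ✗, 26 ✓, 27 ✓, 34 ✗, 37 ✗
A ∩ B = {1, 7, 26, 27}

{1, 7, 26, 27}


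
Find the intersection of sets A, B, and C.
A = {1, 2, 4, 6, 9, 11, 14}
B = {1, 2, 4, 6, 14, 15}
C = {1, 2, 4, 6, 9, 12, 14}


Set A = {1, 2, 4, 6, 9, 11, 14}
Set B = {1, 2, 4, 6, 14, 15}
Set C = {1, 2, 4, 6, 9, 12, 14}
First, A ∩ B = {1, 2, 4, 6, 14}
Then, (A ∩ B) ∩ C = {1, 2, 4, 6, 14}

{1, 2, 4, 6, 14}


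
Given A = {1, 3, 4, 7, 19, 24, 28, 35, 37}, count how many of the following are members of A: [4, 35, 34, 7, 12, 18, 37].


Set A = {1, 3, 4, 7, 19, 24, 28, 35, 37}
Candidates: [4, 35, 34, 7, 12, 18, 37]
Check each candidate:
4 ∈ A, 35 ∈ A, 34 ∉ A, 7 ∈ A, 12 ∉ A, 18 ∉ A, 37 ∈ A
Count of candidates in A: 4

4


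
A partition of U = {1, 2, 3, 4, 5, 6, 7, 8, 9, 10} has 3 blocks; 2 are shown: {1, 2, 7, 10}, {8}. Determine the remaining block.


U = {1, 2, 3, 4, 5, 6, 7, 8, 9, 10}
Shown blocks: {1, 2, 7, 10}, {8}
A partition's blocks are pairwise disjoint and cover U, so the missing block = U \ (union of shown blocks).
Union of shown blocks: {1, 2, 7, 8, 10}
Missing block = U \ (union) = {3, 4, 5, 6, 9}

{3, 4, 5, 6, 9}


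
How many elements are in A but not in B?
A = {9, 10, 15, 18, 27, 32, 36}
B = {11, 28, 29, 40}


Set A = {9, 10, 15, 18, 27, 32, 36}
Set B = {11, 28, 29, 40}
A \ B = {9, 10, 15, 18, 27, 32, 36}
|A \ B| = 7

7


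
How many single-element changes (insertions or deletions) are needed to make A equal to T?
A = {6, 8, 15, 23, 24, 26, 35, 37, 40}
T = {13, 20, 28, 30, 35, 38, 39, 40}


Set A = {6, 8, 15, 23, 24, 26, 35, 37, 40}
Set T = {13, 20, 28, 30, 35, 38, 39, 40}
Elements to remove from A (in A, not in T): {6, 8, 15, 23, 24, 26, 37} → 7 removals
Elements to add to A (in T, not in A): {13, 20, 28, 30, 38, 39} → 6 additions
Total edits = 7 + 6 = 13

13


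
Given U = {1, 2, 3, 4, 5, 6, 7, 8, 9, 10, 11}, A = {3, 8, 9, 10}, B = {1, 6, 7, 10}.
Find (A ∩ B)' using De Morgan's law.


U = {1, 2, 3, 4, 5, 6, 7, 8, 9, 10, 11}
A = {3, 8, 9, 10}, B = {1, 6, 7, 10}
A ∩ B = {10}
(A ∩ B)' = U \ (A ∩ B) = {1, 2, 3, 4, 5, 6, 7, 8, 9, 11}
Verification via A' ∪ B': A' = {1, 2, 4, 5, 6, 7, 11}, B' = {2, 3, 4, 5, 8, 9, 11}
A' ∪ B' = {1, 2, 3, 4, 5, 6, 7, 8, 9, 11} ✓

{1, 2, 3, 4, 5, 6, 7, 8, 9, 11}


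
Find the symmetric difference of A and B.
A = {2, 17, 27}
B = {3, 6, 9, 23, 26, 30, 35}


Set A = {2, 17, 27}
Set B = {3, 6, 9, 23, 26, 30, 35}
A △ B = (A \ B) ∪ (B \ A)
Elements in A but not B: {2, 17, 27}
Elements in B but not A: {3, 6, 9, 23, 26, 30, 35}
A △ B = {2, 3, 6, 9, 17, 23, 26, 27, 30, 35}

{2, 3, 6, 9, 17, 23, 26, 27, 30, 35}


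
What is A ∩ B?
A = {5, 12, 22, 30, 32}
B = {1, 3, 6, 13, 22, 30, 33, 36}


Set A = {5, 12, 22, 30, 32}
Set B = {1, 3, 6, 13, 22, 30, 33, 36}
A ∩ B includes only elements in both sets.
Check each element of A against B:
5 ✗, 12 ✗, 22 ✓, 30 ✓, 32 ✗
A ∩ B = {22, 30}

{22, 30}


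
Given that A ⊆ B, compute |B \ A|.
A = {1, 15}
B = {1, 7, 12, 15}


Set A = {1, 15}, |A| = 2
Set B = {1, 7, 12, 15}, |B| = 4
Since A ⊆ B: B \ A = {7, 12}
|B| - |A| = 4 - 2 = 2

2


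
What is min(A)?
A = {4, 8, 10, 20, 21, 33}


Set A = {4, 8, 10, 20, 21, 33}
Elements in ascending order: 4, 8, 10, 20, 21, 33
The smallest element is 4.

4


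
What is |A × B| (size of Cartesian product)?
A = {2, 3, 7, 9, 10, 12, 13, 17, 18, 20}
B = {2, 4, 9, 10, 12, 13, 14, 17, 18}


Set A = {2, 3, 7, 9, 10, 12, 13, 17, 18, 20} has 10 elements.
Set B = {2, 4, 9, 10, 12, 13, 14, 17, 18} has 9 elements.
|A × B| = |A| × |B| = 10 × 9 = 90

90


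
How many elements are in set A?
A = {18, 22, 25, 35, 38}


Set A = {18, 22, 25, 35, 38}
Listing elements: 18, 22, 25, 35, 38
Counting: 5 elements
|A| = 5

5


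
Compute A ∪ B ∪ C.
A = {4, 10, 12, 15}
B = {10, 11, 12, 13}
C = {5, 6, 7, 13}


Set A = {4, 10, 12, 15}
Set B = {10, 11, 12, 13}
Set C = {5, 6, 7, 13}
First, A ∪ B = {4, 10, 11, 12, 13, 15}
Then, (A ∪ B) ∪ C = {4, 5, 6, 7, 10, 11, 12, 13, 15}

{4, 5, 6, 7, 10, 11, 12, 13, 15}


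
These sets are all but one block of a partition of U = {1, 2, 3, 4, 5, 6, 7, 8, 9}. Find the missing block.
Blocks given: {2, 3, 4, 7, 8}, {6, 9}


U = {1, 2, 3, 4, 5, 6, 7, 8, 9}
Shown blocks: {2, 3, 4, 7, 8}, {6, 9}
A partition's blocks are pairwise disjoint and cover U, so the missing block = U \ (union of shown blocks).
Union of shown blocks: {2, 3, 4, 6, 7, 8, 9}
Missing block = U \ (union) = {1, 5}

{1, 5}


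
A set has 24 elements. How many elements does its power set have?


The set has 24 elements.
The power set contains all possible subsets.
|P(A)| = 2^|A| = 2^24 = 16777216

16777216


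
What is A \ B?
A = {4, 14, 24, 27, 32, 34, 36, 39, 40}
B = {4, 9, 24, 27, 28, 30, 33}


Set A = {4, 14, 24, 27, 32, 34, 36, 39, 40}
Set B = {4, 9, 24, 27, 28, 30, 33}
A \ B includes elements in A that are not in B.
Check each element of A:
4 (in B, remove), 14 (not in B, keep), 24 (in B, remove), 27 (in B, remove), 32 (not in B, keep), 34 (not in B, keep), 36 (not in B, keep), 39 (not in B, keep), 40 (not in B, keep)
A \ B = {14, 32, 34, 36, 39, 40}

{14, 32, 34, 36, 39, 40}


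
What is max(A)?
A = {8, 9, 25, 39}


Set A = {8, 9, 25, 39}
Elements in ascending order: 8, 9, 25, 39
The largest element is 39.

39


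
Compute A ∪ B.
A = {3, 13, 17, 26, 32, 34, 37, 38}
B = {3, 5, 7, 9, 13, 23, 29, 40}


Set A = {3, 13, 17, 26, 32, 34, 37, 38}
Set B = {3, 5, 7, 9, 13, 23, 29, 40}
A ∪ B includes all elements in either set.
Elements from A: {3, 13, 17, 26, 32, 34, 37, 38}
Elements from B not already included: {5, 7, 9, 23, 29, 40}
A ∪ B = {3, 5, 7, 9, 13, 17, 23, 26, 29, 32, 34, 37, 38, 40}

{3, 5, 7, 9, 13, 17, 23, 26, 29, 32, 34, 37, 38, 40}


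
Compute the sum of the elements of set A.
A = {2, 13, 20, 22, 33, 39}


Set A = {2, 13, 20, 22, 33, 39}
Sum = 2 + 13 + 20 + 22 + 33 + 39 = 129

129


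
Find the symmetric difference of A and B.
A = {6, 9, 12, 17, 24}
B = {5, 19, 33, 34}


Set A = {6, 9, 12, 17, 24}
Set B = {5, 19, 33, 34}
A △ B = (A \ B) ∪ (B \ A)
Elements in A but not B: {6, 9, 12, 17, 24}
Elements in B but not A: {5, 19, 33, 34}
A △ B = {5, 6, 9, 12, 17, 19, 24, 33, 34}

{5, 6, 9, 12, 17, 19, 24, 33, 34}


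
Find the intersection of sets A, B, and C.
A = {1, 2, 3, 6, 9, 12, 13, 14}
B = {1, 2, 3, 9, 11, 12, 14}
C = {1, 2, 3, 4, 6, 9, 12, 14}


Set A = {1, 2, 3, 6, 9, 12, 13, 14}
Set B = {1, 2, 3, 9, 11, 12, 14}
Set C = {1, 2, 3, 4, 6, 9, 12, 14}
First, A ∩ B = {1, 2, 3, 9, 12, 14}
Then, (A ∩ B) ∩ C = {1, 2, 3, 9, 12, 14}

{1, 2, 3, 9, 12, 14}


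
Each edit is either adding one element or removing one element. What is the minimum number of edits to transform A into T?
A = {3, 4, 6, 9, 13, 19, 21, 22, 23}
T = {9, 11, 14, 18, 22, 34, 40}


Set A = {3, 4, 6, 9, 13, 19, 21, 22, 23}
Set T = {9, 11, 14, 18, 22, 34, 40}
Elements to remove from A (in A, not in T): {3, 4, 6, 13, 19, 21, 23} → 7 removals
Elements to add to A (in T, not in A): {11, 14, 18, 34, 40} → 5 additions
Total edits = 7 + 5 = 12

12


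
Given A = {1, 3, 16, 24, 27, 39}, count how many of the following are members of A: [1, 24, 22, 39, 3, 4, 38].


Set A = {1, 3, 16, 24, 27, 39}
Candidates: [1, 24, 22, 39, 3, 4, 38]
Check each candidate:
1 ∈ A, 24 ∈ A, 22 ∉ A, 39 ∈ A, 3 ∈ A, 4 ∉ A, 38 ∉ A
Count of candidates in A: 4

4


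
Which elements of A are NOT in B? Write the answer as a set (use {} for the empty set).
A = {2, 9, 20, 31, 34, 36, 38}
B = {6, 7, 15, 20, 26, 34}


Set A = {2, 9, 20, 31, 34, 36, 38}
Set B = {6, 7, 15, 20, 26, 34}
Check each element of A against B:
2 ∉ B (include), 9 ∉ B (include), 20 ∈ B, 31 ∉ B (include), 34 ∈ B, 36 ∉ B (include), 38 ∉ B (include)
Elements of A not in B: {2, 9, 31, 36, 38}

{2, 9, 31, 36, 38}


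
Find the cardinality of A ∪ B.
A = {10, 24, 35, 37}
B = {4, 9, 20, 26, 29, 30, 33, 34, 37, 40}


Set A = {10, 24, 35, 37}, |A| = 4
Set B = {4, 9, 20, 26, 29, 30, 33, 34, 37, 40}, |B| = 10
A ∩ B = {37}, |A ∩ B| = 1
|A ∪ B| = |A| + |B| - |A ∩ B| = 4 + 10 - 1 = 13

13


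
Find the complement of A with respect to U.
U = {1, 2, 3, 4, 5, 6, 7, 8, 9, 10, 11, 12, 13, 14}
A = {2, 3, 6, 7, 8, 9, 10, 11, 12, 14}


Universal set U = {1, 2, 3, 4, 5, 6, 7, 8, 9, 10, 11, 12, 13, 14}
Set A = {2, 3, 6, 7, 8, 9, 10, 11, 12, 14}
A' = U \ A = elements in U but not in A
Checking each element of U:
1 (not in A, include), 2 (in A, exclude), 3 (in A, exclude), 4 (not in A, include), 5 (not in A, include), 6 (in A, exclude), 7 (in A, exclude), 8 (in A, exclude), 9 (in A, exclude), 10 (in A, exclude), 11 (in A, exclude), 12 (in A, exclude), 13 (not in A, include), 14 (in A, exclude)
A' = {1, 4, 5, 13}

{1, 4, 5, 13}


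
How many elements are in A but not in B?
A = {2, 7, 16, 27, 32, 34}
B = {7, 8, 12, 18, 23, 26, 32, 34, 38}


Set A = {2, 7, 16, 27, 32, 34}
Set B = {7, 8, 12, 18, 23, 26, 32, 34, 38}
A \ B = {2, 16, 27}
|A \ B| = 3

3


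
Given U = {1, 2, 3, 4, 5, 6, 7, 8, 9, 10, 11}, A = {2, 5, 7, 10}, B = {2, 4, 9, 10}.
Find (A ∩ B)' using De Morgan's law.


U = {1, 2, 3, 4, 5, 6, 7, 8, 9, 10, 11}
A = {2, 5, 7, 10}, B = {2, 4, 9, 10}
A ∩ B = {2, 10}
(A ∩ B)' = U \ (A ∩ B) = {1, 3, 4, 5, 6, 7, 8, 9, 11}
Verification via A' ∪ B': A' = {1, 3, 4, 6, 8, 9, 11}, B' = {1, 3, 5, 6, 7, 8, 11}
A' ∪ B' = {1, 3, 4, 5, 6, 7, 8, 9, 11} ✓

{1, 3, 4, 5, 6, 7, 8, 9, 11}


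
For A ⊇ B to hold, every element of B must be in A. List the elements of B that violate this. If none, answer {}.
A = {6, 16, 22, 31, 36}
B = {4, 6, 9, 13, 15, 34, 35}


Set A = {6, 16, 22, 31, 36}
Set B = {4, 6, 9, 13, 15, 34, 35}
Check each element of B against A:
4 ∉ A (include), 6 ∈ A, 9 ∉ A (include), 13 ∉ A (include), 15 ∉ A (include), 34 ∉ A (include), 35 ∉ A (include)
Elements of B not in A: {4, 9, 13, 15, 34, 35}

{4, 9, 13, 15, 34, 35}


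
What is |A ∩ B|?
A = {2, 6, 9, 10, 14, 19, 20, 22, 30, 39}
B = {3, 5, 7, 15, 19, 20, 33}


Set A = {2, 6, 9, 10, 14, 19, 20, 22, 30, 39}
Set B = {3, 5, 7, 15, 19, 20, 33}
A ∩ B = {19, 20}
|A ∩ B| = 2

2


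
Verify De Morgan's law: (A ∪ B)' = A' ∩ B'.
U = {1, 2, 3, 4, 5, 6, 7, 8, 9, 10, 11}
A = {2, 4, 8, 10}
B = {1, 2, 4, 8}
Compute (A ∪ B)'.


U = {1, 2, 3, 4, 5, 6, 7, 8, 9, 10, 11}
A = {2, 4, 8, 10}, B = {1, 2, 4, 8}
A ∪ B = {1, 2, 4, 8, 10}
(A ∪ B)' = U \ (A ∪ B) = {3, 5, 6, 7, 9, 11}
Verification via A' ∩ B': A' = {1, 3, 5, 6, 7, 9, 11}, B' = {3, 5, 6, 7, 9, 10, 11}
A' ∩ B' = {3, 5, 6, 7, 9, 11} ✓

{3, 5, 6, 7, 9, 11}


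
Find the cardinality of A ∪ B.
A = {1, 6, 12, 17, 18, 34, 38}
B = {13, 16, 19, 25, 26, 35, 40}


Set A = {1, 6, 12, 17, 18, 34, 38}, |A| = 7
Set B = {13, 16, 19, 25, 26, 35, 40}, |B| = 7
A ∩ B = {}, |A ∩ B| = 0
|A ∪ B| = |A| + |B| - |A ∩ B| = 7 + 7 - 0 = 14

14


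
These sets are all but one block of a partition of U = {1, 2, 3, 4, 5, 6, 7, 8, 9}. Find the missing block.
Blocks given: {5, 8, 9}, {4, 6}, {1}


U = {1, 2, 3, 4, 5, 6, 7, 8, 9}
Shown blocks: {5, 8, 9}, {4, 6}, {1}
A partition's blocks are pairwise disjoint and cover U, so the missing block = U \ (union of shown blocks).
Union of shown blocks: {1, 4, 5, 6, 8, 9}
Missing block = U \ (union) = {2, 3, 7}

{2, 3, 7}


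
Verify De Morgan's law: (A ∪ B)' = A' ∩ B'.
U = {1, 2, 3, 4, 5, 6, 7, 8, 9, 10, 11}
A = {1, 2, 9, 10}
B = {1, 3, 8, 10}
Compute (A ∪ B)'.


U = {1, 2, 3, 4, 5, 6, 7, 8, 9, 10, 11}
A = {1, 2, 9, 10}, B = {1, 3, 8, 10}
A ∪ B = {1, 2, 3, 8, 9, 10}
(A ∪ B)' = U \ (A ∪ B) = {4, 5, 6, 7, 11}
Verification via A' ∩ B': A' = {3, 4, 5, 6, 7, 8, 11}, B' = {2, 4, 5, 6, 7, 9, 11}
A' ∩ B' = {4, 5, 6, 7, 11} ✓

{4, 5, 6, 7, 11}


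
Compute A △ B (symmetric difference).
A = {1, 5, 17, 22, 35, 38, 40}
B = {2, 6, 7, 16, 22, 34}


Set A = {1, 5, 17, 22, 35, 38, 40}
Set B = {2, 6, 7, 16, 22, 34}
A △ B = (A \ B) ∪ (B \ A)
Elements in A but not B: {1, 5, 17, 35, 38, 40}
Elements in B but not A: {2, 6, 7, 16, 34}
A △ B = {1, 2, 5, 6, 7, 16, 17, 34, 35, 38, 40}

{1, 2, 5, 6, 7, 16, 17, 34, 35, 38, 40}


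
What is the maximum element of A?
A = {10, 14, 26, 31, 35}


Set A = {10, 14, 26, 31, 35}
Elements in ascending order: 10, 14, 26, 31, 35
The largest element is 35.

35


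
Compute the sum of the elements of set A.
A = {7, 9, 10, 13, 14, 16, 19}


Set A = {7, 9, 10, 13, 14, 16, 19}
Sum = 7 + 9 + 10 + 13 + 14 + 16 + 19 = 88

88


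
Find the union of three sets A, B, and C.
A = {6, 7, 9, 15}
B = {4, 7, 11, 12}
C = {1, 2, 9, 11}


Set A = {6, 7, 9, 15}
Set B = {4, 7, 11, 12}
Set C = {1, 2, 9, 11}
First, A ∪ B = {4, 6, 7, 9, 11, 12, 15}
Then, (A ∪ B) ∪ C = {1, 2, 4, 6, 7, 9, 11, 12, 15}

{1, 2, 4, 6, 7, 9, 11, 12, 15}


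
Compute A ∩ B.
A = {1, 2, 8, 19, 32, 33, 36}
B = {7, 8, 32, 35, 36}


Set A = {1, 2, 8, 19, 32, 33, 36}
Set B = {7, 8, 32, 35, 36}
A ∩ B includes only elements in both sets.
Check each element of A against B:
1 ✗, 2 ✗, 8 ✓, 19 ✗, 32 ✓, 33 ✗, 36 ✓
A ∩ B = {8, 32, 36}

{8, 32, 36}


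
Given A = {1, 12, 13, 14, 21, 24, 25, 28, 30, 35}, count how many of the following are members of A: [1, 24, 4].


Set A = {1, 12, 13, 14, 21, 24, 25, 28, 30, 35}
Candidates: [1, 24, 4]
Check each candidate:
1 ∈ A, 24 ∈ A, 4 ∉ A
Count of candidates in A: 2

2


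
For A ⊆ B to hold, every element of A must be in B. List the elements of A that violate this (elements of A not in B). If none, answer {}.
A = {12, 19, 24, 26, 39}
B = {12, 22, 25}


Set A = {12, 19, 24, 26, 39}
Set B = {12, 22, 25}
Check each element of A against B:
12 ∈ B, 19 ∉ B (include), 24 ∉ B (include), 26 ∉ B (include), 39 ∉ B (include)
Elements of A not in B: {19, 24, 26, 39}

{19, 24, 26, 39}


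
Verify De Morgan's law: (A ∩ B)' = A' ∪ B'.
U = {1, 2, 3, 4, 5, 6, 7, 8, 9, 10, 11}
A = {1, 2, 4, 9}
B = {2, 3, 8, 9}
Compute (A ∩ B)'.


U = {1, 2, 3, 4, 5, 6, 7, 8, 9, 10, 11}
A = {1, 2, 4, 9}, B = {2, 3, 8, 9}
A ∩ B = {2, 9}
(A ∩ B)' = U \ (A ∩ B) = {1, 3, 4, 5, 6, 7, 8, 10, 11}
Verification via A' ∪ B': A' = {3, 5, 6, 7, 8, 10, 11}, B' = {1, 4, 5, 6, 7, 10, 11}
A' ∪ B' = {1, 3, 4, 5, 6, 7, 8, 10, 11} ✓

{1, 3, 4, 5, 6, 7, 8, 10, 11}
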